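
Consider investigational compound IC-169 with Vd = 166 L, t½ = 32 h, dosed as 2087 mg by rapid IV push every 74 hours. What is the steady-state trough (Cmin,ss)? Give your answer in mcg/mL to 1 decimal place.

Over one 74-h interval, 74/32 ≈ 2.3125 half-lives elapse, leaving f ≈ 0.2013 of each dose.
Accumulation ratio R = 1/(1 − f) ≈ 1/0.7987 ≈ 1.2520.
Single-dose peak C₀ = D/Vd = 2087/166 ≈ 12.572 mcg/mL.
Steady-state peak Cmax,ss = C₀·R ≈ 12.572 × 1.2520 ≈ 15.740 mcg/mL.
Steady-state trough Cmin,ss = Cmax,ss·f ≈ 15.740 × 0.2013 ≈ 3.168 mcg/mL.

3.2 mcg/mL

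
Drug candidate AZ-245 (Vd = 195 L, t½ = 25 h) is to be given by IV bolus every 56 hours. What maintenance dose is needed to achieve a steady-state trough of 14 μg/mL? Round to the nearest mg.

10166 mg

τ/t½ = 56/25 ≈ 2.24, so f = (1/2)^(56/25) ≈ 0.211686.
Cmin,ss = (D/Vd)·f/(1−f), so D = Cmin,ss·Vd·(1−f)/f.
D = 14 × 195 × (1−f)/f ≈ 14 × 195 × 3.72398 ≈ 10166.47 mg.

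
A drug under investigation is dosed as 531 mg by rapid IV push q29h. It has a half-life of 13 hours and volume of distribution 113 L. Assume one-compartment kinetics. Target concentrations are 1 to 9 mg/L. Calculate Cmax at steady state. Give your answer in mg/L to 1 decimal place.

τ/t½ = 29/13 ≈ 2.2308, so fraction remaining f = (1/2)^(29/13) ≈ 0.2130.
Accumulation ratio R = 1/(1 − f) ≈ 1/0.7870 ≈ 1.2706.
Each bolus raises the concentration by D/Vd = 531/113 ≈ 4.699 mg/L.
Steady-state peak Cmax,ss = C₀·R ≈ 4.699 × 1.2706 ≈ 5.971 mg/L.
Peak 6.0 mg/L vs MTC 9 mg/L: below toxic threshold.

6.0 mg/L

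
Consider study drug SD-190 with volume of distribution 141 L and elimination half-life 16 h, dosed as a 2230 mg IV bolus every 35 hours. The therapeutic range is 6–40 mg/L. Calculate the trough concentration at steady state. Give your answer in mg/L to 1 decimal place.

Over one 35-h interval, 35/16 ≈ 2.1875 half-lives elapse, leaving f ≈ 0.2195 of each dose.
At steady state, accumulation factor R = 1/(1 − e^(−kτ)) ≈ 1.2812.
Each bolus raises the concentration by D/Vd = 2230/141 ≈ 15.816 mg/L.
Steady-state peak Cmax,ss = C₀·R ≈ 15.816 × 1.2812 ≈ 20.263 mg/L.
Steady-state trough Cmin,ss = Cmax,ss·f ≈ 20.263 × 0.2195 ≈ 4.448 mg/L.
Trough 4.4 mg/L vs MEC 6 mg/L: subtherapeutic.

4.4 mg/L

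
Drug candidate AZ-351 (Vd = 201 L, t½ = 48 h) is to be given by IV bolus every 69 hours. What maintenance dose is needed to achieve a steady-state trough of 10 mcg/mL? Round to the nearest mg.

3434 mg

τ/t½ = 69/48 ≈ 1.4375, so f = (1/2)^(69/48) ≈ 0.369207.
Cmin,ss = (D/Vd)·f/(1−f), so D = Cmin,ss·Vd·(1−f)/f.
D = 10 × 201 × (1−f)/f ≈ 10 × 201 × 1.70851 ≈ 3434.11 mg.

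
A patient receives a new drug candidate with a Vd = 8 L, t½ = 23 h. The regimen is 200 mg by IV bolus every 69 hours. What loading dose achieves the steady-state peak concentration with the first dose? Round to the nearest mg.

f = (1/2)^(69/23) ≈ 0.125000; accumulation ratio R = 1/(1−f) ≈ 1.14286.
Loading dose to hit Cmax,ss on first dose: D_load = D_maint·R ≈ 200 × 1.14286 ≈ 228.57 mg.

229 mg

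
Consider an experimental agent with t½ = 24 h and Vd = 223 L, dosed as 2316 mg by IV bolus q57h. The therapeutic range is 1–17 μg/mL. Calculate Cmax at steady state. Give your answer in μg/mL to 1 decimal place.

k = ln2/t½ = ln2/24 ≈ 0.028881 h⁻¹; fraction remaining f = e^(−kτ) = e^(−0.028881×57) ≈ 0.1928.
Accumulation ratio R = 1/(1 − f) ≈ 1/0.8072 ≈ 1.2389.
Each bolus raises the concentration by D/Vd = 2316/223 ≈ 10.386 μg/mL.
Steady-state peak Cmax,ss = C₀·R ≈ 10.386 × 1.2389 ≈ 12.867 μg/mL.
Peak 12.9 μg/mL vs MTC 17 μg/mL: below toxic threshold.

12.9 μg/mL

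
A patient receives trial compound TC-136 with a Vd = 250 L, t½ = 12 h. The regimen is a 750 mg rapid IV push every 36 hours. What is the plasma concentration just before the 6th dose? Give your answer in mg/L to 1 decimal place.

0.4 mg/L

f = (1/2)^(τ/t½) = (1/2)^(36/12) ≈ 0.1250.
C₀ = D/Vd = 750/250 ≈ 3.000 mg/L.
Before the 6th dose, 5 doses have been given. Superposition: Cmin = C₀·(f + f² + … + f^5).
≈ 3.000 × (0.1250 + 0.0156 + 0.0020 + 0.0002 + 0.0000) ≈ 3.000 × 0.1428 ≈ 0.428 mg/L.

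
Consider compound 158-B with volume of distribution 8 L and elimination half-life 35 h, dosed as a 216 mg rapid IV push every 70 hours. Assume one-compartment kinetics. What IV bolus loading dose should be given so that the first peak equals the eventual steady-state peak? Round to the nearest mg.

f = (1/2)^(70/35) ≈ 0.250000; accumulation ratio R = 1/(1−f) ≈ 1.33333.
Loading dose to hit Cmax,ss on first dose: D_load = D_maint·R ≈ 216 × 1.33333 ≈ 288.00 mg.

288 mg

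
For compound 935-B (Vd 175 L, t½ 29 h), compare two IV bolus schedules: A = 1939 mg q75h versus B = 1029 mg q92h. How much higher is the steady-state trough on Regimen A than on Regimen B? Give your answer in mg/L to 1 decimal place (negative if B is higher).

Regimen A: f = (1/2)^(75/29) ≈ 0.1665; Cmin,ss = (1939/175)·f/(1−f) ≈ 2.213 mg/L.
Regimen B: f = (1/2)^(92/29) ≈ 0.1109; Cmin,ss = (1029/175)·f/(1−f) ≈ 0.733 mg/L.
Difference ≈ 2.213 − 0.733 ≈ 1.480 mg/L.

1.5 mg/L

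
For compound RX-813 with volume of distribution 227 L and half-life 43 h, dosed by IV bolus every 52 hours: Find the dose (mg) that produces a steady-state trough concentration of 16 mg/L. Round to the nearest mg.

4766 mg

τ/t½ = 52/43 ≈ 1.2093, so f = (1/2)^(52/43) ≈ 0.432478.
Cmin,ss = (D/Vd)·f/(1−f), so D = Cmin,ss·Vd·(1−f)/f.
D = 16 × 227 × (1−f)/f ≈ 16 × 227 × 1.31226 ≈ 4766.13 mg.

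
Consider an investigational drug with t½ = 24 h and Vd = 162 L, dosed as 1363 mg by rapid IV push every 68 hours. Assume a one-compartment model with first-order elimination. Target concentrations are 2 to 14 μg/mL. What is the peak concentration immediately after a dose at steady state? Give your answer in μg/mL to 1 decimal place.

9.8 μg/mL

τ/t½ = 68/24 ≈ 2.8333, so fraction remaining f = (1/2)^(68/24) ≈ 0.1403.
Accumulation ratio R = 1/(1 − f) ≈ 1/0.8597 ≈ 1.1632.
Single-dose peak C₀ = D/Vd = 1363/162 ≈ 8.414 μg/mL.
Steady-state peak Cmax,ss = C₀·R ≈ 8.414 × 1.1632 ≈ 9.787 μg/mL.
Peak 9.8 μg/mL vs MTC 14 μg/mL: below toxic threshold.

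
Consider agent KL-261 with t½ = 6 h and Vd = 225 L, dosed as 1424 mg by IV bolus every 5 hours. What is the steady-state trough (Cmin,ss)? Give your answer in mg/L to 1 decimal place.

k = ln2/t½ = ln2/6 ≈ 0.115525 h⁻¹; fraction remaining f = e^(−kτ) = e^(−0.115525×5) ≈ 0.5612.
Single-dose peak C₀ = D/Vd = 1424/225 ≈ 6.329 mg/L.
Steady-state trough Cmin,ss = C₀·f/(1−f) ≈ 6.329 × 0.5612/0.4388 ≈ 8.094 mg/L.

8.1 mg/L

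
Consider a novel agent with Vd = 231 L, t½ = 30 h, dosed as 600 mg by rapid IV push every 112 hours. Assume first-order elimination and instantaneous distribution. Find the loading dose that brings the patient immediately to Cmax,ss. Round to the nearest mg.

f = (1/2)^(112/30) ≈ 0.075189; accumulation ratio R = 1/(1−f) ≈ 1.08130.
Loading dose to hit Cmax,ss on first dose: D_load = D_maint·R ≈ 600 × 1.08130 ≈ 648.78 mg.

649 mg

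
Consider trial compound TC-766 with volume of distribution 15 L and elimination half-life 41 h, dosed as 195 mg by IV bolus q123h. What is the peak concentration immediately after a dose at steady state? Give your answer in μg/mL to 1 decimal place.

τ = 123 h = 3 half-lives, so f = (1/2)^3 = 0.125.
Accumulation ratio R = 1/(1 − f) = 1/0.875 = 8/7.
Single-dose peak C₀ = D/Vd = 195/15 = 13 μg/mL.
Steady-state peak Cmax,ss = C₀·R = 13 × 8/7 ≈ 14.857 μg/mL.

14.9 μg/mL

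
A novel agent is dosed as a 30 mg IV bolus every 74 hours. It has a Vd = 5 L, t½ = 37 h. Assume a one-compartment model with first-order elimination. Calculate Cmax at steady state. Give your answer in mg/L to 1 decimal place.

The dosing interval is 2 half-lives, so f = 2^(−2) = 0.25.
Accumulation ratio R = 1/(1 − f) = 1/0.75 = 4/3.
Single-dose peak C₀ = D/Vd = 30/5 = 6 mg/L.
Steady-state peak Cmax,ss = C₀·R = 6 × 4/3 ≈ 8.000 mg/L.

8.0 mg/L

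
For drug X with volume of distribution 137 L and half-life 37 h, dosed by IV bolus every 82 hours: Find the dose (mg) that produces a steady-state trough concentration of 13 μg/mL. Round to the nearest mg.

6495 mg

τ/t½ = 82/37 ≈ 2.2162, so f = (1/2)^(82/37) ≈ 0.215205.
Cmin,ss = (D/Vd)·f/(1−f), so D = Cmin,ss·Vd·(1−f)/f.
D = 13 × 137 × (1−f)/f ≈ 13 × 137 × 3.64673 ≈ 6494.83 mg.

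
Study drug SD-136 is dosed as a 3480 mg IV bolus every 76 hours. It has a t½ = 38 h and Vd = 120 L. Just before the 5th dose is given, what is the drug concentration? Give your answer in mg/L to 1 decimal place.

f = (1/2)^(τ/t½) = (1/2)^(76/38) ≈ 0.2500.
C₀ = D/Vd = 3480/120 ≈ 29.000 mg/L.
Before the 5th dose, 4 doses have been given. Superposition: Cmin = C₀·(f + f² + … + f^4).
≈ 29.000 × (0.2500 + 0.0625 + 0.0156 + 0.0039) ≈ 29.000 × 0.3320 ≈ 9.628 mg/L.

9.6 mg/L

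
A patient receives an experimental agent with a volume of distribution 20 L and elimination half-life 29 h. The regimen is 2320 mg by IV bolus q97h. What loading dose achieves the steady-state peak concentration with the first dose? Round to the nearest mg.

f = (1/2)^(97/29) ≈ 0.098425; accumulation ratio R = 1/(1−f) ≈ 1.10917.
Loading dose to hit Cmax,ss on first dose: D_load = D_maint·R ≈ 2320 × 1.10917 ≈ 2573.27 mg.

2573 mg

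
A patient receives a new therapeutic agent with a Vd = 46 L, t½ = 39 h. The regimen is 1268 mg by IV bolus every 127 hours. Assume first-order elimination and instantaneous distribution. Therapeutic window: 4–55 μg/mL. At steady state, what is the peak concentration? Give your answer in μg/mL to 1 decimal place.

k = ln2/t½ = ln2/39 ≈ 0.017773 h⁻¹; fraction remaining f = e^(−kτ) = e^(−0.017773×127) ≈ 0.1046.
Accumulation ratio R = 1/(1 − f) ≈ 1/0.8954 ≈ 1.1168.
Single-dose peak C₀ = D/Vd = 1268/46 ≈ 27.565 μg/mL.
Cmax,ss = C₀/(1 − f) ≈ 27.565/0.8954 ≈ 30.785 μg/mL.
Peak 30.8 μg/mL vs MTC 55 μg/mL: below toxic threshold.

30.8 μg/mL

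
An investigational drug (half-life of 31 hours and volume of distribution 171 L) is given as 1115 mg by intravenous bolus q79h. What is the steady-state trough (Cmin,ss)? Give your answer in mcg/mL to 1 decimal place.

1.3 mcg/mL

k = ln2/t½ = ln2/31 ≈ 0.022360 h⁻¹; fraction remaining f = e^(−kτ) = e^(−0.022360×79) ≈ 0.1709.
Each bolus raises the concentration by D/Vd = 1115/171 ≈ 6.520 mcg/mL.
Steady-state trough Cmin,ss = C₀·f/(1−f) ≈ 6.520 × 0.1709/0.8291 ≈ 1.344 mcg/mL.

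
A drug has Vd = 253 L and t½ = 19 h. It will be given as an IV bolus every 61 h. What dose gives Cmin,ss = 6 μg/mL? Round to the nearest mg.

τ/t½ = 61/19 ≈ 3.2105, so f = (1/2)^(61/19) ≈ 0.108028.
Cmin,ss = (D/Vd)·f/(1−f), so D = Cmin,ss·Vd·(1−f)/f.
D = 6 × 253 × (1−f)/f ≈ 6 × 253 × 8.25686 ≈ 12533.91 mg.

12534 mg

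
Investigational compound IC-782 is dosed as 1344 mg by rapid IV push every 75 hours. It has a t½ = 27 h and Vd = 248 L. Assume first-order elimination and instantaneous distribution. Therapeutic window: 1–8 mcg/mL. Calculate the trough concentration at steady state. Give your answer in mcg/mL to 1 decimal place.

k = ln2/t½ = ln2/27 ≈ 0.025672 h⁻¹; fraction remaining f = e^(−kτ) = e^(−0.025672×75) ≈ 0.1458.
Accumulation ratio R = 1/(1 − f) ≈ 1/0.8542 ≈ 1.1707.
Each bolus raises the concentration by D/Vd = 1344/248 ≈ 5.419 mcg/mL.
Steady-state peak Cmax,ss = C₀·R ≈ 5.419 × 1.1707 ≈ 6.344 mcg/mL.
Steady-state trough Cmin,ss = Cmax,ss·f ≈ 6.344 × 0.1458 ≈ 0.925 mcg/mL.
Trough 0.9 mcg/mL vs MEC 1 mcg/mL: subtherapeutic.

0.9 mcg/mL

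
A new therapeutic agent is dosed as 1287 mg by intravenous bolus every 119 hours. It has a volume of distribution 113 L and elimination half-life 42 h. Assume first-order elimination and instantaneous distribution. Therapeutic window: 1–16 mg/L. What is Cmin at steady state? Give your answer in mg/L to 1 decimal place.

1.9 mg/L

τ/t½ = 119/42 ≈ 2.8333, so fraction remaining f = (1/2)^(119/42) ≈ 0.1403.
Accumulation ratio R = 1/(1 − f) ≈ 1/0.8597 ≈ 1.1632.
Each bolus raises the concentration by D/Vd = 1287/113 ≈ 11.389 mg/L.
Steady-state peak Cmax,ss = C₀·R ≈ 11.389 × 1.1632 ≈ 13.248 mg/L.
Steady-state trough Cmin,ss = Cmax,ss·f ≈ 13.248 × 0.1403 ≈ 1.859 mg/L.
Trough 1.9 mg/L vs MEC 1 mg/L: adequate.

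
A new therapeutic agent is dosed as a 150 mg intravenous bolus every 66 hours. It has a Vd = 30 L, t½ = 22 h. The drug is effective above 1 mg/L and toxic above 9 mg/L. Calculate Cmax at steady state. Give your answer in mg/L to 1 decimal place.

The dosing interval is 3 half-lives, so f = 2^(−3) = 0.125.
At steady state, R = 1/(1 − 0.125) = 8/7.
Single-dose peak C₀ = D/Vd = 150/30 = 5 mg/L.
Steady-state peak Cmax,ss = C₀·R = 5 × 8/7 ≈ 5.714 mg/L.
Peak 5.7 mg/L vs MTC 9 mg/L: below toxic threshold.

5.7 mg/L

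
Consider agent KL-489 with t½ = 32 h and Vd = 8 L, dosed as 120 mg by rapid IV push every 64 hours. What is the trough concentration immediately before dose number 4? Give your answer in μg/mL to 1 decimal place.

f = (1/2)^(τ/t½) = (1/2)^(64/32) ≈ 0.2500.
C₀ = D/Vd = 120/8 ≈ 15.000 μg/mL.
Before the 4th dose, 3 doses have been given. Superposition: Cmin = C₀·(f + f² + … + f^3).
≈ 15.000 × (0.2500 + 0.0625 + 0.0156) ≈ 15.000 × 0.3281 ≈ 4.921 μg/mL.

4.9 μg/mL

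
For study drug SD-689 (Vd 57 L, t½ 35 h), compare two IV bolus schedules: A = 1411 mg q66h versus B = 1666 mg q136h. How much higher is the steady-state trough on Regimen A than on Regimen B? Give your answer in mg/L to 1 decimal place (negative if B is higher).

7.1 mg/L

Regimen A: f = (1/2)^(66/35) ≈ 0.2706; Cmin,ss = (1411/57)·f/(1−f) ≈ 9.184 mg/L.
Regimen B: f = (1/2)^(136/35) ≈ 0.0677; Cmin,ss = (1666/57)·f/(1−f) ≈ 2.122 mg/L.
Difference ≈ 9.184 − 2.122 ≈ 7.062 mg/L.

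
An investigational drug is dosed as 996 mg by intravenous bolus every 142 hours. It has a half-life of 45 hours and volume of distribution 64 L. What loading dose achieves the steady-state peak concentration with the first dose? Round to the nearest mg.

f = (1/2)^(142/45) ≈ 0.112223; accumulation ratio R = 1/(1−f) ≈ 1.12641.
Loading dose to hit Cmax,ss on first dose: D_load = D_maint·R ≈ 996 × 1.12641 ≈ 1121.90 mg.

1122 mg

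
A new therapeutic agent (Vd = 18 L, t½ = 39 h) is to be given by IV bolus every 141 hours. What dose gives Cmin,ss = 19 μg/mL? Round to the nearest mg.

τ/t½ = 141/39 ≈ 3.6154, so f = (1/2)^(141/39) ≈ 0.081594.
Cmin,ss = (D/Vd)·f/(1−f), so D = Cmin,ss·Vd·(1−f)/f.
D = 19 × 18 × (1−f)/f ≈ 19 × 18 × 11.25580 ≈ 3849.48 mg.

3849 mg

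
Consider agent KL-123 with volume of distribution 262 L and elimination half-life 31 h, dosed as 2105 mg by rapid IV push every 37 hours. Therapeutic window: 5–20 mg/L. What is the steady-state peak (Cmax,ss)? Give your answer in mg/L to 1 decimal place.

14.3 mg/L

τ/t½ = 37/31 ≈ 1.1935, so fraction remaining f = (1/2)^(37/31) ≈ 0.4372.
At steady state, accumulation factor R = 1/(1 − e^(−kτ)) ≈ 1.7768.
Single-dose peak C₀ = D/Vd = 2105/262 ≈ 8.034 mg/L.
Steady-state peak Cmax,ss = C₀·R ≈ 8.034 × 1.7768 ≈ 14.275 mg/L.
Peak 14.3 mg/L vs MTC 20 mg/L: below toxic threshold.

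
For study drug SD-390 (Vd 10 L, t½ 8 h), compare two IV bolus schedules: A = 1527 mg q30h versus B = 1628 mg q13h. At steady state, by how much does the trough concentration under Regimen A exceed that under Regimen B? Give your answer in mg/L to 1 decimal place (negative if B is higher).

Regimen A: f = (1/2)^(30/8) ≈ 0.0743; Cmin,ss = (1527/10)·f/(1−f) ≈ 12.256 mg/L.
Regimen B: f = (1/2)^(13/8) ≈ 0.3242; Cmin,ss = (1628/10)·f/(1−f) ≈ 78.100 mg/L.
Difference ≈ 12.256 − 78.100 ≈ -65.844 mg/L.

-65.8 mg/L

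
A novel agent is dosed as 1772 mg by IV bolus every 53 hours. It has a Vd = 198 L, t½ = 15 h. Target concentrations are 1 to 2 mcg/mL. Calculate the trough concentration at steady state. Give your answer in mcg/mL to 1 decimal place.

0.8 mcg/mL

k = ln2/t½ = ln2/15 ≈ 0.046210 h⁻¹; fraction remaining f = e^(−kτ) = e^(−0.046210×53) ≈ 0.0864.
Accumulation ratio R = 1/(1 − f) ≈ 1/0.9136 ≈ 1.0946.
Single-dose peak C₀ = D/Vd = 1772/198 ≈ 8.949 mcg/mL.
Steady-state peak Cmax,ss = C₀·R ≈ 8.949 × 1.0946 ≈ 9.796 mcg/mL.
One interval later, Cmin,ss = Cmax,ss·e^(−kτ) ≈ 9.796 × 0.0864 ≈ 0.846 mcg/mL.
Trough 0.8 mcg/mL vs MEC 1 mcg/mL: subtherapeutic.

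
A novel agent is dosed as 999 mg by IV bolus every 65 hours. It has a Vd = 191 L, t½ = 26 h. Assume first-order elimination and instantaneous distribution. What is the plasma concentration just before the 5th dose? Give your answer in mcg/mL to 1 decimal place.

f = (1/2)^(τ/t½) = (1/2)^(65/26) ≈ 0.1768.
C₀ = D/Vd = 999/191 ≈ 5.230 mcg/mL.
Before the 5th dose, 4 doses have been given. Superposition: Cmin = C₀·(f + f² + … + f^4).
≈ 5.230 × (0.1768 + 0.0313 + 0.0055 + 0.0010) ≈ 5.230 × 0.2146 ≈ 1.122 mcg/mL.

1.1 mcg/mL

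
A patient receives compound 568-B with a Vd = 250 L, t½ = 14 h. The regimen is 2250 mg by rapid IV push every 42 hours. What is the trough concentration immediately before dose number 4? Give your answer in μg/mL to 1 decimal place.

1.3 μg/mL

f = (1/2)^(τ/t½) = (1/2)^(42/14) ≈ 0.1250.
C₀ = D/Vd = 2250/250 ≈ 9.000 μg/mL.
Before the 4th dose, 3 doses have been given. Superposition: Cmin = C₀·(f + f² + … + f^3).
≈ 9.000 × (0.1250 + 0.0156 + 0.0020) ≈ 9.000 × 0.1426 ≈ 1.283 μg/mL.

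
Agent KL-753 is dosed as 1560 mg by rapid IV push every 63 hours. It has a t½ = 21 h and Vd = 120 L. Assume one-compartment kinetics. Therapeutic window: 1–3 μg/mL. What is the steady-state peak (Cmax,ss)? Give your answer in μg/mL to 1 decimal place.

14.9 μg/mL

τ = 63 h = 3 half-lives, so f = (1/2)^3 = 0.125.
At steady state, R = 1/(1 − 0.125) = 8/7.
Single-dose peak C₀ = D/Vd = 1560/120 = 13 μg/mL.
Steady-state peak Cmax,ss = C₀·R = 13 × 8/7 ≈ 14.857 μg/mL.
Peak 14.9 μg/mL vs MTC 3 μg/mL: exceeds toxic threshold.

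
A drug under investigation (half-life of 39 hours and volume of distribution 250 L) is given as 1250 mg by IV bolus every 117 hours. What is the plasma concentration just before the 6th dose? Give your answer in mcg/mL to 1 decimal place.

f = (1/2)^(τ/t½) = (1/2)^(117/39) ≈ 0.1250.
C₀ = D/Vd = 1250/250 ≈ 5.000 mcg/mL.
Before the 6th dose, 5 doses have been given. Superposition: Cmin = C₀·(f + f² + … + f^5).
≈ 5.000 × (0.1250 + 0.0156 + 0.0020 + 0.0002 + 0.0000) ≈ 5.000 × 0.1428 ≈ 0.714 mcg/mL.

0.7 mcg/mL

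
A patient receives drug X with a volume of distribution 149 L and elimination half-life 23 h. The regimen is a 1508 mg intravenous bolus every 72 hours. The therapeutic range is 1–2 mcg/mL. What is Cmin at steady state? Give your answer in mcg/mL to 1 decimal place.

1.3 mcg/mL

Over one 72-h interval, 72/23 ≈ 3.1304 half-lives elapse, leaving f ≈ 0.1142 of each dose.
Each bolus raises the concentration by D/Vd = 1508/149 ≈ 10.121 mcg/mL.
Steady-state trough Cmin,ss = C₀·f/(1−f) ≈ 10.121 × 0.1142/0.8858 ≈ 1.305 mcg/mL.
Trough 1.3 mcg/mL vs MEC 1 mcg/mL: adequate.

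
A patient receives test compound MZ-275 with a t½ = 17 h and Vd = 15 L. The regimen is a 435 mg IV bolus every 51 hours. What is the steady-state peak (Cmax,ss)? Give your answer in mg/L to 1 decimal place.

33.1 mg/L

τ = 51 h = 3 half-lives, so f = (1/2)^3 = 0.125.
At steady state, R = 1/(1 − 0.125) = 8/7.
Single-dose peak C₀ = D/Vd = 435/15 = 29 mg/L.
Steady-state peak Cmax,ss = C₀·R = 29 × 8/7 ≈ 33.143 mg/L.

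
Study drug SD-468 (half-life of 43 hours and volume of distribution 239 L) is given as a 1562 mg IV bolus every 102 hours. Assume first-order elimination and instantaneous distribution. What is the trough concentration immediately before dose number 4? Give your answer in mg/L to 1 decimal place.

1.6 mg/L

f = (1/2)^(τ/t½) = (1/2)^(102/43) ≈ 0.1932.
C₀ = D/Vd = 1562/239 ≈ 6.536 mg/L.
Before the 4th dose, 3 doses have been given. Superposition: Cmin = C₀·(f + f² + … + f^3).
≈ 6.536 × (0.1932 + 0.0373 + 0.0072) ≈ 6.536 × 0.2377 ≈ 1.554 mg/L.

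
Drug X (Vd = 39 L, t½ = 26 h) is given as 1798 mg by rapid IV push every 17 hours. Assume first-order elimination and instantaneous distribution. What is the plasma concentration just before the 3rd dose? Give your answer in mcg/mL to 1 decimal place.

47.9 mcg/mL

f = (1/2)^(τ/t½) = (1/2)^(17/26) ≈ 0.6356.
C₀ = D/Vd = 1798/39 ≈ 46.103 mcg/mL.
Before the 3rd dose, 2 doses have been given. Superposition: Cmin = C₀·(f + f²).
≈ 46.103 × (0.6356 + 0.4040) ≈ 46.103 × 1.0396 ≈ 47.929 mcg/mL.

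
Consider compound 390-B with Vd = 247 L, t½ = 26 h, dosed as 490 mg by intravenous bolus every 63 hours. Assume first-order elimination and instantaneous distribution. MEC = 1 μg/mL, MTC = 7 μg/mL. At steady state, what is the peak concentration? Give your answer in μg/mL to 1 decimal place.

2.4 μg/mL

k = ln2/t½ = ln2/26 ≈ 0.026660 h⁻¹; fraction remaining f = e^(−kτ) = e^(−0.026660×63) ≈ 0.1865.
Accumulation ratio R = 1/(1 − f) ≈ 1/0.8135 ≈ 1.2293.
Each bolus raises the concentration by D/Vd = 490/247 ≈ 1.984 μg/mL.
Cmax,ss = C₀/(1 − f) ≈ 1.984/0.8135 ≈ 2.439 μg/mL.
Peak 2.4 μg/mL vs MTC 7 μg/mL: below toxic threshold.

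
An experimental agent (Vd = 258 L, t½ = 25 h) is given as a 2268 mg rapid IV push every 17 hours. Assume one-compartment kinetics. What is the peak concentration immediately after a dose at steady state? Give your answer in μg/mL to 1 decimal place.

23.4 μg/mL

Over one 17-h interval, 17/25 ≈ 0.68 half-lives elapse, leaving f ≈ 0.6242 of each dose.
At steady state, accumulation factor R = 1/(1 − e^(−kτ)) ≈ 2.6610.
Single-dose peak C₀ = D/Vd = 2268/258 ≈ 8.791 μg/mL.
Steady-state peak Cmax,ss = C₀·R ≈ 8.791 × 2.6610 ≈ 23.393 μg/mL.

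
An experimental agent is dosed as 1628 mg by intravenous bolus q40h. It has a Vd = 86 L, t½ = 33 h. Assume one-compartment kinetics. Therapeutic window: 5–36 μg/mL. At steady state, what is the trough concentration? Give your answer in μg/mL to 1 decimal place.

τ/t½ = 40/33 ≈ 1.2121, so fraction remaining f = (1/2)^(40/33) ≈ 0.4316.
At steady state, accumulation factor R = 1/(1 − e^(−kτ)) ≈ 1.7593.
Each bolus raises the concentration by D/Vd = 1628/86 ≈ 18.930 μg/mL.
Cmax,ss = C₀/(1 − f) ≈ 18.930/0.5684 ≈ 33.304 μg/mL.
One interval later, Cmin,ss = Cmax,ss·e^(−kτ) ≈ 33.304 × 0.4316 ≈ 14.374 μg/mL.
Trough 14.4 μg/mL vs MEC 5 μg/mL: adequate.

14.4 μg/mL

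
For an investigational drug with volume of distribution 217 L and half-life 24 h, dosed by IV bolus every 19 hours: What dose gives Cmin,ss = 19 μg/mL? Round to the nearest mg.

3014 mg

τ/t½ = 19/24 ≈ 0.79167, so f = (1/2)^(19/24) ≈ 0.577676.
Cmin,ss = (D/Vd)·f/(1−f), so D = Cmin,ss·Vd·(1−f)/f.
D = 19 × 217 × (1−f)/f ≈ 19 × 217 × 0.73107 ≈ 3014.20 mg.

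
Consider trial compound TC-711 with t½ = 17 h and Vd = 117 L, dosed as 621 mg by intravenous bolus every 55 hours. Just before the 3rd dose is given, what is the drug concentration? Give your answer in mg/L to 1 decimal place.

f = (1/2)^(τ/t½) = (1/2)^(55/17) ≈ 0.1062.
C₀ = D/Vd = 621/117 ≈ 5.308 mg/L.
Before the 3rd dose, 2 doses have been given. Superposition: Cmin = C₀·(f + f²).
≈ 5.308 × (0.1062 + 0.0113) ≈ 5.308 × 0.1175 ≈ 0.624 mg/L.

0.6 mg/L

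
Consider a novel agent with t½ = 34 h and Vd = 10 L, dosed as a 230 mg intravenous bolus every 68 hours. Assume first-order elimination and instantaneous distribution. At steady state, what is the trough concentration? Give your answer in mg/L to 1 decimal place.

τ = 68 h = 2 half-lives, so f = (1/2)^2 = 0.25.
Accumulation ratio R = 1/(1 − f) = 1/0.75 = 4/3.
Single-dose peak C₀ = D/Vd = 230/10 = 23 mg/L.
Steady-state peak Cmax,ss = C₀·R = 23 × 4/3 ≈ 30.667 mg/L.
Steady-state trough Cmin,ss = Cmax,ss·f ≈ 30.667 × 0.25 ≈ 7.667 mg/L.

7.7 mg/L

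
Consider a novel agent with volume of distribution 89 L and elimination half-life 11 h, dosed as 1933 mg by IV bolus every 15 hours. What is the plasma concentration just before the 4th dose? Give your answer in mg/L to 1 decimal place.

13.0 mg/L

f = (1/2)^(τ/t½) = (1/2)^(15/11) ≈ 0.3886.
C₀ = D/Vd = 1933/89 ≈ 21.719 mg/L.
Before the 4th dose, 3 doses have been given. Superposition: Cmin = C₀·(f + f² + … + f^3).
≈ 21.719 × (0.3886 + 0.1510 + 0.0587) ≈ 21.719 × 0.5983 ≈ 12.994 mg/L.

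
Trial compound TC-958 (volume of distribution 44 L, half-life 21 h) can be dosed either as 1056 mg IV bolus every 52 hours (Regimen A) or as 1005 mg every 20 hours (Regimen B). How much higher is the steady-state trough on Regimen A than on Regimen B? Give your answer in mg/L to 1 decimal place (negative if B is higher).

-19.2 mg/L

Regimen A: f = (1/2)^(52/21) ≈ 0.1797; Cmin,ss = (1056/44)·f/(1−f) ≈ 5.258 mg/L.
Regimen B: f = (1/2)^(20/21) ≈ 0.5168; Cmin,ss = (1005/44)·f/(1−f) ≈ 24.429 mg/L.
Difference ≈ 5.258 − 24.429 ≈ -19.171 mg/L.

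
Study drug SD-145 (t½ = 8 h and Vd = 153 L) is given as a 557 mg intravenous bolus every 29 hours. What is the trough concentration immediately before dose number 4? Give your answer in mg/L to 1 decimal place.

0.3 mg/L

f = (1/2)^(τ/t½) = (1/2)^(29/8) ≈ 0.0811.
C₀ = D/Vd = 557/153 ≈ 3.641 mg/L.
Before the 4th dose, 3 doses have been given. Superposition: Cmin = C₀·(f + f² + … + f^3).
≈ 3.641 × (0.0811 + 0.0066 + 0.0005) ≈ 3.641 × 0.0882 ≈ 0.321 mg/L.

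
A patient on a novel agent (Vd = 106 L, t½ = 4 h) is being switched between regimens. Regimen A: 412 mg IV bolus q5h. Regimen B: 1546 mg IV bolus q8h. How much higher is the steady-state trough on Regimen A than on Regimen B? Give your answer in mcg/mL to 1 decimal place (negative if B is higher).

-2.0 mcg/mL

Regimen A: f = (1/2)^(5/4) ≈ 0.4204; Cmin,ss = (412/106)·f/(1−f) ≈ 2.819 mcg/mL.
Regimen B: f = (1/2)^(8/4) ≈ 0.2500; Cmin,ss = (1546/106)·f/(1−f) ≈ 4.862 mcg/mL.
Difference ≈ 2.819 − 4.862 ≈ -2.043 mcg/mL.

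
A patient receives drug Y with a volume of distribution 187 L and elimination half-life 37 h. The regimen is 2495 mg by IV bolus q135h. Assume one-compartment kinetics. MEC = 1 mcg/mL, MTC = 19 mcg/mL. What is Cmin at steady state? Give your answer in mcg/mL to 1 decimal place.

1.2 mcg/mL

τ/t½ = 135/37 ≈ 3.6486, so fraction remaining f = (1/2)^(135/37) ≈ 0.0797.
Accumulation ratio R = 1/(1 − f) ≈ 1/0.9203 ≈ 1.0866.
Each bolus raises the concentration by D/Vd = 2495/187 ≈ 13.342 mcg/mL.
Cmax,ss = C₀/(1 − f) ≈ 13.342/0.9203 ≈ 14.497 mcg/mL.
One interval later, Cmin,ss = Cmax,ss·e^(−kτ) ≈ 14.497 × 0.0797 ≈ 1.155 mcg/mL.
Trough 1.2 mcg/mL vs MEC 1 mcg/mL: adequate.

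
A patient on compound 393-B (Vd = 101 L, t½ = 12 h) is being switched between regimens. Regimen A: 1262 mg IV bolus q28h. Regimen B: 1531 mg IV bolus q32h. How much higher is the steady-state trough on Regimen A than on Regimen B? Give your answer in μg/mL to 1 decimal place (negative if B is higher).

Regimen A: f = (1/2)^(28/12) ≈ 0.1984; Cmin,ss = (1262/101)·f/(1−f) ≈ 3.093 μg/mL.
Regimen B: f = (1/2)^(32/12) ≈ 0.1575; Cmin,ss = (1531/101)·f/(1−f) ≈ 2.834 μg/mL.
Difference ≈ 3.093 − 2.834 ≈ 0.259 μg/mL.

0.3 μg/mL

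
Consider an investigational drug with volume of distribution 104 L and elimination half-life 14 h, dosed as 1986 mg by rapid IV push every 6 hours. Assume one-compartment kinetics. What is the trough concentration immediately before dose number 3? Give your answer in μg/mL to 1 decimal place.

f = (1/2)^(τ/t½) = (1/2)^(6/14) ≈ 0.7430.
C₀ = D/Vd = 1986/104 ≈ 19.096 μg/mL.
Before the 3rd dose, 2 doses have been given. Superposition: Cmin = C₀·(f + f²).
≈ 19.096 × (0.7430 + 0.5520) ≈ 19.096 × 1.2950 ≈ 24.729 μg/mL.

24.7 μg/mL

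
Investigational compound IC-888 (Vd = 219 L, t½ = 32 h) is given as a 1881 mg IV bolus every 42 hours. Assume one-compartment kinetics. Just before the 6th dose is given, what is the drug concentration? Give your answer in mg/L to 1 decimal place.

f = (1/2)^(τ/t½) = (1/2)^(42/32) ≈ 0.4026.
C₀ = D/Vd = 1881/219 ≈ 8.589 mg/L.
Before the 6th dose, 5 doses have been given. Superposition: Cmin = C₀·(f + f² + … + f^5).
≈ 8.589 × (0.4026 + 0.1621 + 0.0653 + 0.0263 + 0.0106) ≈ 8.589 × 0.6669 ≈ 5.728 mg/L.

5.7 mg/L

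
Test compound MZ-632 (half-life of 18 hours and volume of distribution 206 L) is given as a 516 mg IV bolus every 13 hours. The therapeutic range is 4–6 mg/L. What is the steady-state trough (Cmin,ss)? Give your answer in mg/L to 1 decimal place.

3.9 mg/L

Over one 13-h interval, 13/18 ≈ 0.72222 half-lives elapse, leaving f ≈ 0.6062 of each dose.
At steady state, accumulation factor R = 1/(1 − e^(−kτ)) ≈ 2.5394.
Single-dose peak C₀ = D/Vd = 516/206 ≈ 2.505 mg/L.
Cmax,ss = C₀/(1 − f) ≈ 2.505/0.3938 ≈ 6.361 mg/L.
One interval later, Cmin,ss = Cmax,ss·e^(−kτ) ≈ 6.361 × 0.6062 ≈ 3.856 mg/L.
Trough 3.9 mg/L vs MEC 4 mg/L: subtherapeutic.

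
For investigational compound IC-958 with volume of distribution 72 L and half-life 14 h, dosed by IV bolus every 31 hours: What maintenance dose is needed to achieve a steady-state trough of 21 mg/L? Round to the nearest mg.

τ/t½ = 31/14 ≈ 2.2143, so f = (1/2)^(31/14) ≈ 0.215493.
Cmin,ss = (D/Vd)·f/(1−f), so D = Cmin,ss·Vd·(1−f)/f.
D = 21 × 72 × (1−f)/f ≈ 21 × 72 × 3.64052 ≈ 5504.47 mg.

5504 mg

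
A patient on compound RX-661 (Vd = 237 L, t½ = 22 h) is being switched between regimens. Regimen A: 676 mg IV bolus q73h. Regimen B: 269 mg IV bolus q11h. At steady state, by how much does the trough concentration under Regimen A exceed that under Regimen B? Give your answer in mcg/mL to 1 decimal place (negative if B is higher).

Regimen A: f = (1/2)^(73/22) ≈ 0.1003; Cmin,ss = (676/237)·f/(1−f) ≈ 0.318 mcg/mL.
Regimen B: f = (1/2)^(11/22) ≈ 0.7071; Cmin,ss = (269/237)·f/(1−f) ≈ 2.740 mcg/mL.
Difference ≈ 0.318 − 2.740 ≈ -2.422 mcg/mL.

-2.4 mcg/mL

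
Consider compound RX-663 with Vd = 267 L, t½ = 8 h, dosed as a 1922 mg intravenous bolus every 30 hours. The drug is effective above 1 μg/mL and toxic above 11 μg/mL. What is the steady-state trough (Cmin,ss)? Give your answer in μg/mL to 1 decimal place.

Over one 30-h interval, 30/8 ≈ 3.75 half-lives elapse, leaving f ≈ 0.0743 of each dose.
At steady state, accumulation factor R = 1/(1 − e^(−kτ)) ≈ 1.0803.
Each bolus raises the concentration by D/Vd = 1922/267 ≈ 7.199 μg/mL.
Steady-state peak Cmax,ss = C₀·R ≈ 7.199 × 1.0803 ≈ 7.777 μg/mL.
Steady-state trough Cmin,ss = Cmax,ss·f ≈ 7.777 × 0.0743 ≈ 0.578 μg/mL.
Trough 0.6 μg/mL vs MEC 1 μg/mL: subtherapeutic.

0.6 μg/mL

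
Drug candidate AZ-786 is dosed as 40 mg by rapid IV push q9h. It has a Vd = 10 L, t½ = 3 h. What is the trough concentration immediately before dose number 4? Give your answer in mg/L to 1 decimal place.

0.6 mg/L

f = (1/2)^(τ/t½) = (1/2)^(9/3) ≈ 0.1250.
C₀ = D/Vd = 40/10 ≈ 4.000 mg/L.
Before the 4th dose, 3 doses have been given. Superposition: Cmin = C₀·(f + f² + … + f^3).
≈ 4.000 × (0.1250 + 0.0156 + 0.0020) ≈ 4.000 × 0.1426 ≈ 0.570 mg/L.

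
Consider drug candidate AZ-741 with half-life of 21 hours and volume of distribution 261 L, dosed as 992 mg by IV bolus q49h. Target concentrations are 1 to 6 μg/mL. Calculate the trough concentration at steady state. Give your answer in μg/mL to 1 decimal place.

Over one 49-h interval, 49/21 ≈ 2.3333 half-lives elapse, leaving f ≈ 0.1984 of each dose.
Single-dose peak C₀ = D/Vd = 992/261 ≈ 3.801 μg/mL.
Steady-state trough Cmin,ss = C₀·f/(1−f) ≈ 3.801 × 0.1984/0.8016 ≈ 0.941 μg/mL.
Trough 0.9 μg/mL vs MEC 1 μg/mL: subtherapeutic.

0.9 μg/mL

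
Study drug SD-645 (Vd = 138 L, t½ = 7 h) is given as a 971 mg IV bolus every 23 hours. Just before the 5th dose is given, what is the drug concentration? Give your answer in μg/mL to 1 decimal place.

f = (1/2)^(τ/t½) = (1/2)^(23/7) ≈ 0.1025.
C₀ = D/Vd = 971/138 ≈ 7.036 μg/mL.
Before the 5th dose, 4 doses have been given. Superposition: Cmin = C₀·(f + f² + … + f^4).
≈ 7.036 × (0.1025 + 0.0105 + 0.0011 + 0.0001) ≈ 7.036 × 0.1142 ≈ 0.804 μg/mL.

0.8 μg/mL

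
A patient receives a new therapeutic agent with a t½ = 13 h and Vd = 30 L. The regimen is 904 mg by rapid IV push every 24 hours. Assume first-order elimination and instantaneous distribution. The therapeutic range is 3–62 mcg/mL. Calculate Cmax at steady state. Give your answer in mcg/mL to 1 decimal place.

Over one 24-h interval, 24/13 ≈ 1.8462 half-lives elapse, leaving f ≈ 0.2781 of each dose.
At steady state, accumulation factor R = 1/(1 − e^(−kτ)) ≈ 1.3852.
Each bolus raises the concentration by D/Vd = 904/30 ≈ 30.133 mcg/mL.
Steady-state peak Cmax,ss = C₀·R ≈ 30.133 × 1.3852 ≈ 41.740 mcg/mL.
Peak 41.7 mcg/mL vs MTC 62 mcg/mL: below toxic threshold.

41.7 mcg/mL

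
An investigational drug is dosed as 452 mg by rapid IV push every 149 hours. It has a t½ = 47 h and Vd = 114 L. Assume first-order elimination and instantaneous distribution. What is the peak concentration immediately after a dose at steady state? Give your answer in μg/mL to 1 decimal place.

4.5 μg/mL

τ/t½ = 149/47 ≈ 3.1702, so fraction remaining f = (1/2)^(149/47) ≈ 0.1111.
Accumulation ratio R = 1/(1 − f) ≈ 1/0.8889 ≈ 1.1250.
Single-dose peak C₀ = D/Vd = 452/114 ≈ 3.965 μg/mL.
Steady-state peak Cmax,ss = C₀·R ≈ 3.965 × 1.1250 ≈ 4.461 μg/mL.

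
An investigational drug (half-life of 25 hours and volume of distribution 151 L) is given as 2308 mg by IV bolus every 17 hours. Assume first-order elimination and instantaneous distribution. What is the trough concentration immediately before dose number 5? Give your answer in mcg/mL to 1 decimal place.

f = (1/2)^(τ/t½) = (1/2)^(17/25) ≈ 0.6242.
C₀ = D/Vd = 2308/151 ≈ 15.285 mcg/mL.
Before the 5th dose, 4 doses have been given. Superposition: Cmin = C₀·(f + f² + … + f^4).
≈ 15.285 × (0.6242 + 0.3896 + 0.2432 + 0.1518) ≈ 15.285 × 1.4088 ≈ 21.534 mcg/mL.

21.5 mcg/mL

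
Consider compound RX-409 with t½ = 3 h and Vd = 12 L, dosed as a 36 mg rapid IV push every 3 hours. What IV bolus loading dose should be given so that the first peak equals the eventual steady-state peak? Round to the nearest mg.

f = (1/2)^(3/3) ≈ 0.500000; accumulation ratio R = 1/(1−f) ≈ 2.00000.
Loading dose to hit Cmax,ss on first dose: D_load = D_maint·R ≈ 36 × 2.00000 ≈ 72.00 mg.

72 mg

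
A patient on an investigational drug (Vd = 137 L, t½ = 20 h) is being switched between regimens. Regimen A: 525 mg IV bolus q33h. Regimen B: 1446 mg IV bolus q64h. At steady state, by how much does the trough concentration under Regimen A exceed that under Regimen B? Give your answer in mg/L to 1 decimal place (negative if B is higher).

Regimen A: f = (1/2)^(33/20) ≈ 0.3186; Cmin,ss = (525/137)·f/(1−f) ≈ 1.792 mg/L.
Regimen B: f = (1/2)^(64/20) ≈ 0.1088; Cmin,ss = (1446/137)·f/(1−f) ≈ 1.289 mg/L.
Difference ≈ 1.792 − 1.289 ≈ 0.503 mg/L.

0.5 mg/L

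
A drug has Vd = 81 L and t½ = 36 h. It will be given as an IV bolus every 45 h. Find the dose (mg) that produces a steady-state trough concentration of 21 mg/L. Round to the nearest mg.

2345 mg

τ/t½ = 45/36 ≈ 1.25, so f = (1/2)^(45/36) ≈ 0.420448.
Cmin,ss = (D/Vd)·f/(1−f), so D = Cmin,ss·Vd·(1−f)/f.
D = 21 × 81 × (1−f)/f ≈ 21 × 81 × 1.37842 ≈ 2344.69 mg.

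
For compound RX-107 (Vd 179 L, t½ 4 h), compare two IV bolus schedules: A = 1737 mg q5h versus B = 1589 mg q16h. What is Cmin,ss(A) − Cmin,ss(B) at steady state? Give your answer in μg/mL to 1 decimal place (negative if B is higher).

6.4 μg/mL

Regimen A: f = (1/2)^(5/4) ≈ 0.4204; Cmin,ss = (1737/179)·f/(1−f) ≈ 7.039 μg/mL.
Regimen B: f = (1/2)^(16/4) ≈ 0.0625; Cmin,ss = (1589/179)·f/(1−f) ≈ 0.592 μg/mL.
Difference ≈ 7.039 − 0.592 ≈ 6.447 μg/mL.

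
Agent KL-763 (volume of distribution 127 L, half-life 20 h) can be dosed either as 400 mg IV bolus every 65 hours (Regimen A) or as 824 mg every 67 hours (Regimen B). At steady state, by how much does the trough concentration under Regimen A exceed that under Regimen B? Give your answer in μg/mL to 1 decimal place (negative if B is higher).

Regimen A: f = (1/2)^(65/20) ≈ 0.1051; Cmin,ss = (400/127)·f/(1−f) ≈ 0.370 μg/mL.
Regimen B: f = (1/2)^(67/20) ≈ 0.0981; Cmin,ss = (824/127)·f/(1−f) ≈ 0.706 μg/mL.
Difference ≈ 0.370 − 0.706 ≈ -0.336 μg/mL.

-0.3 μg/mL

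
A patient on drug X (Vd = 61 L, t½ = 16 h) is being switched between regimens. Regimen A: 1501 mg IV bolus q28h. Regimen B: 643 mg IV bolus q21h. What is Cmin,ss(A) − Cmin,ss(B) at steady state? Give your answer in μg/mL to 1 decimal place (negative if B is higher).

Regimen A: f = (1/2)^(28/16) ≈ 0.2973; Cmin,ss = (1501/61)·f/(1−f) ≈ 10.411 μg/mL.
Regimen B: f = (1/2)^(21/16) ≈ 0.4026; Cmin,ss = (643/61)·f/(1−f) ≈ 7.104 μg/mL.
Difference ≈ 10.411 − 7.104 ≈ 3.307 μg/mL.

3.3 μg/mL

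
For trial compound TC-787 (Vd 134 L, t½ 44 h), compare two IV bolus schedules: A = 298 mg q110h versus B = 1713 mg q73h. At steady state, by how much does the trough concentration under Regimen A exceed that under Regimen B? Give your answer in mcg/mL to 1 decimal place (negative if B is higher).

Regimen A: f = (1/2)^(110/44) ≈ 0.1768; Cmin,ss = (298/134)·f/(1−f) ≈ 0.478 mcg/mL.
Regimen B: f = (1/2)^(73/44) ≈ 0.3166; Cmin,ss = (1713/134)·f/(1−f) ≈ 5.922 mcg/mL.
Difference ≈ 0.478 − 5.922 ≈ -5.444 mcg/mL.

-5.4 mcg/mL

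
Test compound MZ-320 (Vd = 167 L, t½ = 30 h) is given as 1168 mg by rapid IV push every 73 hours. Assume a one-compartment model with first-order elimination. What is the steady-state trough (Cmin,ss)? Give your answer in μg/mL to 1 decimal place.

1.6 μg/mL

k = ln2/t½ = ln2/30 ≈ 0.023105 h⁻¹; fraction remaining f = e^(−kτ) = e^(−0.023105×73) ≈ 0.1851.
Accumulation ratio R = 1/(1 − f) ≈ 1/0.8149 ≈ 1.2271.
Single-dose peak C₀ = D/Vd = 1168/167 ≈ 6.994 μg/mL.
Steady-state peak Cmax,ss = C₀·R ≈ 6.994 × 1.2271 ≈ 8.582 μg/mL.
One interval later, Cmin,ss = Cmax,ss·e^(−kτ) ≈ 8.582 × 0.1851 ≈ 1.589 μg/mL.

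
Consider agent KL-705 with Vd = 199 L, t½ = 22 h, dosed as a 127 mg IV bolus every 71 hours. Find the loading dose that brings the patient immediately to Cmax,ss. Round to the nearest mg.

142 mg

f = (1/2)^(71/22) ≈ 0.106781; accumulation ratio R = 1/(1−f) ≈ 1.11955.
Loading dose to hit Cmax,ss on first dose: D_load = D_maint·R ≈ 127 × 1.11955 ≈ 142.18 mg.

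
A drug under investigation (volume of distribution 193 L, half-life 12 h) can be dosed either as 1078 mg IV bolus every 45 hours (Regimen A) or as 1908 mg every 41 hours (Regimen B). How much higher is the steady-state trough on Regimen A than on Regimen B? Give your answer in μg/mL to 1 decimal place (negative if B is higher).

Regimen A: f = (1/2)^(45/12) ≈ 0.0743; Cmin,ss = (1078/193)·f/(1−f) ≈ 0.448 μg/mL.
Regimen B: f = (1/2)^(41/12) ≈ 0.0936; Cmin,ss = (1908/193)·f/(1−f) ≈ 1.021 μg/mL.
Difference ≈ 0.448 − 1.021 ≈ -0.573 μg/mL.

-0.6 μg/mL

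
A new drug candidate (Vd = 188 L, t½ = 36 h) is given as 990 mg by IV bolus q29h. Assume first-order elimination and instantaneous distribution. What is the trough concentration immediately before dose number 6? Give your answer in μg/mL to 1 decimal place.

6.6 μg/mL

f = (1/2)^(τ/t½) = (1/2)^(29/36) ≈ 0.5721.
C₀ = D/Vd = 990/188 ≈ 5.266 μg/mL.
Before the 6th dose, 5 doses have been given. Superposition: Cmin = C₀·(f + f² + … + f^5).
≈ 5.266 × (0.5721 + 0.3273 + 0.1872 + 0.1071 + 0.0613) ≈ 5.266 × 1.2550 ≈ 6.609 μg/mL.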